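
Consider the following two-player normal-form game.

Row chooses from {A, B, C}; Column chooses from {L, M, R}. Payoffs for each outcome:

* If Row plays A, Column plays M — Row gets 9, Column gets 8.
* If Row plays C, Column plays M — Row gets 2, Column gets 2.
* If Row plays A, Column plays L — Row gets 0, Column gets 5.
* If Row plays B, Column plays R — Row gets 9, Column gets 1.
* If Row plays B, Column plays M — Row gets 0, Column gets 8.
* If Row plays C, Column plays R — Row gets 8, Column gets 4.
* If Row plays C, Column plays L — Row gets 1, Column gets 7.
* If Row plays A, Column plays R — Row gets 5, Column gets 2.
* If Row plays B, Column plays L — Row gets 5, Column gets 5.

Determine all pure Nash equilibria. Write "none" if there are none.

Pure NE: (A, M)

Row against L: payoffs 0, 5, 1 → best response B.
Row against M: payoffs 9, 0, 2 → best response A.
Row against R: payoffs 5, 9, 8 → best response B.
Column against A: payoffs 5, 8, 2 → best response M.
Column against B: payoffs 5, 8, 1 → best response M.
Column against C: payoffs 7, 2, 4 → best response L.
Mutual best responses: (A, M).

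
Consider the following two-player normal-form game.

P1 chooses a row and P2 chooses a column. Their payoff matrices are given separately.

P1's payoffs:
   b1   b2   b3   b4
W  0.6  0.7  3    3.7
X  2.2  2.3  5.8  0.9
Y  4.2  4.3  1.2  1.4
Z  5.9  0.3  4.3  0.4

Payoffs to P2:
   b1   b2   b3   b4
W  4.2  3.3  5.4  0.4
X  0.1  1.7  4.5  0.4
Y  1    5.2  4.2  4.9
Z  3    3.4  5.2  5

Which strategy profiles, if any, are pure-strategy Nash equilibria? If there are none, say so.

The pure Nash equilibria are (X, b3); (Y, b2).

P1 against b1: payoffs 0.6, 2.2, 4.2, 5.9 → best response Z.
P1 against b2: payoffs 0.7, 2.3, 4.3, 0.3 → best response Y.
P1 against b3: payoffs 3, 5.8, 1.2, 4.3 → best response X.
P1 against b4: payoffs 3.7, 0.9, 1.4, 0.4 → best response W.
P2 against W: payoffs 4.2, 3.3, 5.4, 0.4 → best response b3.
P2 against X: payoffs 0.1, 1.7, 4.5, 0.4 → best response b3.
P2 against Y: payoffs 1, 5.2, 4.2, 4.9 → best response b2.
P2 against Z: payoffs 3, 3.4, 5.2, 5 → best response b3.
Mutual best responses: (X, b3); (Y, b2).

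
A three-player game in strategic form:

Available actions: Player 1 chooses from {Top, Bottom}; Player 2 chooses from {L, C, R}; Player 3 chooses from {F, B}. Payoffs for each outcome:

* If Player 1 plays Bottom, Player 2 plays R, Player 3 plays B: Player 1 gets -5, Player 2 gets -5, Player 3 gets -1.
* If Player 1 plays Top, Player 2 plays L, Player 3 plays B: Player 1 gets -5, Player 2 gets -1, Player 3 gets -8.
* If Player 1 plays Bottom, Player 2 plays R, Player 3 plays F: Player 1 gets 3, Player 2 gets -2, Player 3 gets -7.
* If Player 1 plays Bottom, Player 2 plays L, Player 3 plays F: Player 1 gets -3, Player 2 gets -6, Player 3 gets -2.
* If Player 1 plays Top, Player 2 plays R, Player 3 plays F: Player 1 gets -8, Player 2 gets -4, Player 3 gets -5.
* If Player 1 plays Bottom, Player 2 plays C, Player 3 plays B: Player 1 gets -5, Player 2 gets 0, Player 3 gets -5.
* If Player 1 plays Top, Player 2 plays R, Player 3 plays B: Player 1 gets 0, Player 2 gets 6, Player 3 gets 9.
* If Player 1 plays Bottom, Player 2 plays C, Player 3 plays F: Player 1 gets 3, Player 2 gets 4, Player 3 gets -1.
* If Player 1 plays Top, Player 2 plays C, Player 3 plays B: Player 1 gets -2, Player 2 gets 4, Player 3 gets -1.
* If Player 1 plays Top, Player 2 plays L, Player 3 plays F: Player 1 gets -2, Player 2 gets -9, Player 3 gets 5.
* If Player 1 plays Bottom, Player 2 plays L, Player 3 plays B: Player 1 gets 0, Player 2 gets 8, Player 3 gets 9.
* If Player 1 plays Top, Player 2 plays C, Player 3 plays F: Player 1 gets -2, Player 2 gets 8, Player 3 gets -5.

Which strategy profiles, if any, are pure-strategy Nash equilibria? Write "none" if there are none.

(Top, R, B) and (Bottom, L, B) and (Bottom, C, F)

Player 1 against (L, F): payoffs -2, -3 → best response Top.
Player 1 against (L, B): payoffs -5, 0 → best response Bottom.
Player 1 against (C, F): payoffs -2, 3 → best response Bottom.
Player 1 against (C, B): payoffs -2, -5 → best response Top.
Player 1 against (R, F): payoffs -8, 3 → best response Bottom.
Player 1 against (R, B): payoffs 0, -5 → best response Top.
Player 2 against (Top, F): payoffs -9, 8, -4 → best response C.
Player 2 against (Top, B): payoffs -1, 4, 6 → best response R.
Player 2 against (Bottom, F): payoffs -6, 4, -2 → best response C.
Player 2 against (Bottom, B): payoffs 8, 0, -5 → best response L.
Player 3 against (Top, L): payoffs 5, -8 → best response F.
Player 3 against (Top, C): payoffs -5, -1 → best response B.
Player 3 against (Top, R): payoffs -5, 9 → best response B.
Player 3 against (Bottom, L): payoffs -2, 9 → best response B.
Player 3 against (Bottom, C): payoffs -1, -5 → best response F.
Player 3 against (Bottom, R): payoffs -7, -1 → best response B.
Mutual best responses: (Top, R, B); (Bottom, L, B); (Bottom, C, F).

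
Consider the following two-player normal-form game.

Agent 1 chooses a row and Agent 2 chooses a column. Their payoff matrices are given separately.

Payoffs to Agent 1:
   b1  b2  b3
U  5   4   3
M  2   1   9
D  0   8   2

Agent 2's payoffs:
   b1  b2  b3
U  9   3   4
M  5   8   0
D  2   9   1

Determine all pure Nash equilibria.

The pure Nash equilibria are (U, b1), (D, b2).

(U, b1): Agent 1 gets 5, best alternative 2; Agent 2 gets 9, best alternative 4. No profitable deviation — NE.
(U, b2): Agent 1 can switch to D (4 → 8). Not NE.
(U, b3): Agent 1 can switch to M (3 → 9). Not NE.
(M, b1): Agent 1 can switch to U (2 → 5). Not NE.
(M, b2): Agent 1 can switch to U (1 → 4). Not NE.
(M, b3): Agent 2 can switch to b1 (0 → 5). Not NE.
(D, b1): Agent 1 can switch to U (0 → 5). Not NE.
(D, b2): Agent 1 gets 8, best alternative 4; Agent 2 gets 9, best alternative 2. No profitable deviation — NE.
(D, b3): Agent 1 can switch to U (2 → 3). Not NE.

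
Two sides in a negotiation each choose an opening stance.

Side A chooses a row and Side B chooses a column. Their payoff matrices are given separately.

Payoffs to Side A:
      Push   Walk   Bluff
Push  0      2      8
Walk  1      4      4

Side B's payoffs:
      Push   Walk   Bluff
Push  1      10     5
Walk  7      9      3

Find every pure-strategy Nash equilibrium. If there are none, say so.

(Push, Push): Side A can switch to Walk (0 → 1). Not NE.
(Push, Walk): Side A can switch to Walk (2 → 4). Not NE.
(Push, Bluff): Side B can switch to Walk (5 → 10). Not NE.
(Walk, Push): Side B can switch to Walk (7 → 9). Not NE.
(Walk, Walk): Side A gets 4, best alternative 2; Side B gets 9, best alternative 7. No profitable deviation — NE.
(Walk, Bluff): Side A can switch to Push (4 → 8). Not NE.

(Walk, Walk)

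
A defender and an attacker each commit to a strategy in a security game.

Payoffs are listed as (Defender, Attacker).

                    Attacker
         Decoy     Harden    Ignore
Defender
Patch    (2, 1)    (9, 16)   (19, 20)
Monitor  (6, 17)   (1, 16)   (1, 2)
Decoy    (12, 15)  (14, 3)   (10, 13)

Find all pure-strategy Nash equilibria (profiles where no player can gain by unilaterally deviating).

Pure-strategy Nash equilibria: (Patch, Ignore), (Decoy, Decoy)

Mark each player's best response to every combination of opponents' strategies; a profile where every player is best-responding is a pure Nash equilibrium.
Defender against Decoy: payoffs 2, 6, 12 → best response Decoy.
Defender against Harden: payoffs 9, 1, 14 → best response Decoy.
Defender against Ignore: payoffs 19, 1, 10 → best response Patch.
Attacker against Patch: payoffs 1, 16, 20 → best response Ignore.
Attacker against Monitor: payoffs 17, 16, 2 → best response Decoy.
Attacker against Decoy: payoffs 15, 3, 13 → best response Decoy.
Mutual best responses: (Patch, Ignore); (Decoy, Decoy).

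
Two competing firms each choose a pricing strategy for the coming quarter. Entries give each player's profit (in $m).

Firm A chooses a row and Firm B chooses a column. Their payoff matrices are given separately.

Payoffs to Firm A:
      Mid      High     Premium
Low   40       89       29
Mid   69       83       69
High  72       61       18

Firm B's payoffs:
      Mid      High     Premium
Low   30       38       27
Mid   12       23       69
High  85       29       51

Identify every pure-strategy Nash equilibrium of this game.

The pure Nash equilibria are (Low, High), (Mid, Premium), (High, Mid).

(Low, Mid): Firm A can switch to Mid (40 → 69). Not NE.
(Low, High): Firm A gets 89, best alternative 83; Firm B gets 38, best alternative 30. No profitable deviation — NE.
(Low, Premium): Firm A can switch to Mid (29 → 69). Not NE.
(Mid, Mid): Firm A can switch to High (69 → 72). Not NE.
(Mid, High): Firm A can switch to Low (83 → 89). Not NE.
(Mid, Premium): Firm A gets 69, best alternative 29; Firm B gets 69, best alternative 23. No profitable deviation — NE.
(High, Mid): Firm A gets 72, best alternative 69; Firm B gets 85, best alternative 51. No profitable deviation — NE.
(High, High): Firm A can switch to Low (61 → 89). Not NE.
(High, Premium): Firm A can switch to Low (18 → 29). Not NE.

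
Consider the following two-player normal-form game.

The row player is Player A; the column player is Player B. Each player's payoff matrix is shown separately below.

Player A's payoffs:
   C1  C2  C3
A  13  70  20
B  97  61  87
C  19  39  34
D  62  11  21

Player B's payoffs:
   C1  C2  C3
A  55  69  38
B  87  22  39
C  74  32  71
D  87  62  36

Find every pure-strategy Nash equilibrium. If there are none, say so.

(A, C1): Player A can switch to B (13 → 97). Not NE.
(A, C2): Player A gets 70, best alternative 61; Player B gets 69, best alternative 55. No profitable deviation — NE.
(A, C3): Player A can switch to B (20 → 87). Not NE.
(B, C1): Player A gets 97, best alternative 62; Player B gets 87, best alternative 39. No profitable deviation — NE.
(B, C2): Player A can switch to A (61 → 70). Not NE.
(B, C3): Player B can switch to C1 (39 → 87). Not NE.
(C, C1): Player A can switch to B (19 → 97). Not NE.
(C, C2): Player A can switch to A (39 → 70). Not NE.
(C, C3): Player A can switch to B (34 → 87). Not NE.
(D, C1): Player A can switch to B (62 → 97). Not NE.
(D, C2): Player A can switch to A (11 → 70). Not NE.
(D, C3): Player A can switch to B (21 → 87). Not NE.

Pure-strategy Nash equilibria: (A, C2), (B, C1)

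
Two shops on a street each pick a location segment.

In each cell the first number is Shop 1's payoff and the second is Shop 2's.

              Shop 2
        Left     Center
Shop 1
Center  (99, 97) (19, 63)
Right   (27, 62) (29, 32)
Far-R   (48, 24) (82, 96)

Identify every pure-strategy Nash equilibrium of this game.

Shop 1 against Left: payoffs 99, 27, 48 → best response Center.
Shop 1 against Center: payoffs 19, 29, 82 → best response Far-R.
Shop 2 against Center: payoffs 97, 63 → best response Left.
Shop 2 against Right: payoffs 62, 32 → best response Left.
Shop 2 against Far-R: payoffs 24, 96 → best response Center.
Mutual best responses: (Center, Left); (Far-R, Center).

(Center, Left) and (Far-R, Center)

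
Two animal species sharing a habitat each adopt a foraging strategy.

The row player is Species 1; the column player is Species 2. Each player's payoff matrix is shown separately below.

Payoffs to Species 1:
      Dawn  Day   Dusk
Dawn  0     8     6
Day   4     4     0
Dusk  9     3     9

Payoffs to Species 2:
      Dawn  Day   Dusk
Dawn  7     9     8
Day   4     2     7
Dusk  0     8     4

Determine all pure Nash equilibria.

Mark each player's best response to every combination of opponents' strategies; a profile where every player is best-responding is a pure Nash equilibrium.
Species 1 against Dawn: payoffs 0, 4, 9 → best response Dusk.
Species 1 against Day: payoffs 8, 4, 3 → best response Dawn.
Species 1 against Dusk: payoffs 6, 0, 9 → best response Dusk.
Species 2 against Dawn: payoffs 7, 9, 8 → best response Day.
Species 2 against Day: payoffs 4, 2, 7 → best response Dusk.
Species 2 against Dusk: payoffs 0, 8, 4 → best response Day.
Mutual best responses: (Dawn, Day).

The unique pure-strategy Nash equilibrium is (Dawn, Day).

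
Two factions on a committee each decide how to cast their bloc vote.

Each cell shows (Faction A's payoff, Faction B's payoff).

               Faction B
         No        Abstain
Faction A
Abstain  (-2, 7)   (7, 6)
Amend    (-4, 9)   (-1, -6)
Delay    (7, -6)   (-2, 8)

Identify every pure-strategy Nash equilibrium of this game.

No pure-strategy Nash equilibrium.

Faction A against No: payoffs -2, -4, 7 → best response Delay.
Faction A against Abstain: payoffs 7, -1, -2 → best response Abstain.
Faction B against Abstain: payoffs 7, 6 → best response No.
Faction B against Amend: payoffs 9, -6 → best response No.
Faction B against Delay: payoffs -6, 8 → best response Abstain.
No profile is a mutual best response for all players.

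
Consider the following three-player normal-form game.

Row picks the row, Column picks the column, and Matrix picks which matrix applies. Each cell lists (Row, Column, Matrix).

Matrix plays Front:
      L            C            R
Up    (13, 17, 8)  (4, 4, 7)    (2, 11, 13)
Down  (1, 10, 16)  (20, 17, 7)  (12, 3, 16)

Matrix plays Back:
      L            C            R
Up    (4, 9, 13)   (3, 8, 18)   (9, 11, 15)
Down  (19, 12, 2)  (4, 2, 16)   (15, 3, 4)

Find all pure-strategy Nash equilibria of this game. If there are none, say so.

No pure-strategy Nash equilibrium.

Row against (L, Front): payoffs 13, 1 → best response Up.
Row against (L, Back): payoffs 4, 19 → best response Down.
Row against (C, Front): payoffs 4, 20 → best response Down.
Row against (C, Back): payoffs 3, 4 → best response Down.
Row against (R, Front): payoffs 2, 12 → best response Down.
Row against (R, Back): payoffs 9, 15 → best response Down.
Column against (Up, Front): payoffs 17, 4, 11 → best response L.
Column against (Up, Back): payoffs 9, 8, 11 → best response R.
Column against (Down, Front): payoffs 10, 17, 3 → best response C.
Column against (Down, Back): payoffs 12, 2, 3 → best response L.
Matrix against (Up, L): payoffs 8, 13 → best response Back.
Matrix against (Up, C): payoffs 7, 18 → best response Back.
Matrix against (Up, R): payoffs 13, 15 → best response Back.
Matrix against (Down, L): payoffs 16, 2 → best response Front.
Matrix against (Down, C): payoffs 7, 16 → best response Back.
Matrix against (Down, R): payoffs 16, 4 → best response Front.
No profile is a mutual best response for all players.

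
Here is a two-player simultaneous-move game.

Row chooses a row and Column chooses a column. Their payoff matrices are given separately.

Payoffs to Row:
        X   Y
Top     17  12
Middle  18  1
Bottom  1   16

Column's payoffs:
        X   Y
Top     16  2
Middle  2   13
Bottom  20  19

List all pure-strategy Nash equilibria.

For each player, find the best response to each opponent profile; mutual best responses are the pure NE.
Row against X: payoffs 17, 18, 1 → best response Middle.
Row against Y: payoffs 12, 1, 16 → best response Bottom.
Column against Top: payoffs 16, 2 → best response X.
Column against Middle: payoffs 2, 13 → best response Y.
Column against Bottom: payoffs 20, 19 → best response X.
No profile is a mutual best response for all players.

none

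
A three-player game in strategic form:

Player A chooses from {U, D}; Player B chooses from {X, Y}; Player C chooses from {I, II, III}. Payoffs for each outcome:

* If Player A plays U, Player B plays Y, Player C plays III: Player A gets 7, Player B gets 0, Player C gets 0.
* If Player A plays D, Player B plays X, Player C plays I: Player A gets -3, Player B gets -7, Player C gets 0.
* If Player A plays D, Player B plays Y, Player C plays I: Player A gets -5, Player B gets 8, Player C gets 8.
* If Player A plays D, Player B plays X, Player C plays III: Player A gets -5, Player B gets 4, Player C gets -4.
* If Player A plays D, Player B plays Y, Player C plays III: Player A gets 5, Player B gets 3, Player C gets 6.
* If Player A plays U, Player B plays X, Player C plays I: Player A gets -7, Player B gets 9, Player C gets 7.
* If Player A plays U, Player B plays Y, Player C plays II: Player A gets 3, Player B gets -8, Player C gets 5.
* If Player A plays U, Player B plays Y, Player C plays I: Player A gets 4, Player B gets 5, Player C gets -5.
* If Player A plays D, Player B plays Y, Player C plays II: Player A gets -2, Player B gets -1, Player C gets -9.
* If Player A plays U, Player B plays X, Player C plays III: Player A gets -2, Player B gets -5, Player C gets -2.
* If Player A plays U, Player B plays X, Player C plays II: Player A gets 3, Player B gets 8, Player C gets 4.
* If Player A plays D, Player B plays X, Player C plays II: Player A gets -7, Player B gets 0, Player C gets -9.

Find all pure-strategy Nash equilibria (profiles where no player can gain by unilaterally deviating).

none

Player A against (X, I): payoffs -7, -3 → best response D.
Player A against (X, II): payoffs 3, -7 → best response U.
Player A against (X, III): payoffs -2, -5 → best response U.
Player A against (Y, I): payoffs 4, -5 → best response U.
Player A against (Y, II): payoffs 3, -2 → best response U.
Player A against (Y, III): payoffs 7, 5 → best response U.
Player B against (U, I): payoffs 9, 5 → best response X.
Player B against (U, II): payoffs 8, -8 → best response X.
Player B against (U, III): payoffs -5, 0 → best response Y.
Player B against (D, I): payoffs -7, 8 → best response Y.
Player B against (D, II): payoffs 0, -1 → best response X.
Player B against (D, III): payoffs 4, 3 → best response X.
Player C against (U, X): payoffs 7, 4, -2 → best response I.
Player C against (U, Y): payoffs -5, 5, 0 → best response II.
Player C against (D, X): payoffs 0, -9, -4 → best response I.
Player C against (D, Y): payoffs 8, -9, 6 → best response I.
No profile is a mutual best response for all players.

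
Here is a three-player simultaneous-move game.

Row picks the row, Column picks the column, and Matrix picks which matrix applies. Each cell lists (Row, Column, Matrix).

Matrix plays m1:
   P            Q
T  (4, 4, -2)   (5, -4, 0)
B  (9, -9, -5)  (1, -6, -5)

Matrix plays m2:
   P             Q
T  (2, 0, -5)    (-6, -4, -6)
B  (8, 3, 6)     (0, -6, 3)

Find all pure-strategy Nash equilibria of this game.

The unique pure-strategy Nash equilibrium is (B, P, m2).

Row against (P, m1): payoffs 4, 9 → best response B.
Row against (P, m2): payoffs 2, 8 → best response B.
Row against (Q, m1): payoffs 5, 1 → best response T.
Row against (Q, m2): payoffs -6, 0 → best response B.
Column against (T, m1): payoffs 4, -4 → best response P.
Column against (T, m2): payoffs 0, -4 → best response P.
Column against (B, m1): payoffs -9, -6 → best response Q.
Column against (B, m2): payoffs 3, -6 → best response P.
Matrix against (T, P): payoffs -2, -5 → best response m1.
Matrix against (T, Q): payoffs 0, -6 → best response m1.
Matrix against (B, P): payoffs -5, 6 → best response m2.
Matrix against (B, Q): payoffs -5, 3 → best response m2.
Mutual best responses: (B, P, m2).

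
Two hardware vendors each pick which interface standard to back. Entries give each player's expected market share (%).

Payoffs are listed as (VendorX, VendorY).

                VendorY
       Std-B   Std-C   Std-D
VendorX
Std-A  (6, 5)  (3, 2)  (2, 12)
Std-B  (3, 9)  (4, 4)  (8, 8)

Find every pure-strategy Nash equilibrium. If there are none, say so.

There is no pure-strategy Nash equilibrium.

VendorX against Std-B: payoffs 6, 3 → best response Std-A.
VendorX against Std-C: payoffs 3, 4 → best response Std-B.
VendorX against Std-D: payoffs 2, 8 → best response Std-B.
VendorY against Std-A: payoffs 5, 2, 12 → best response Std-D.
VendorY against Std-B: payoffs 9, 4, 8 → best response Std-B.
No profile is a mutual best response for all players.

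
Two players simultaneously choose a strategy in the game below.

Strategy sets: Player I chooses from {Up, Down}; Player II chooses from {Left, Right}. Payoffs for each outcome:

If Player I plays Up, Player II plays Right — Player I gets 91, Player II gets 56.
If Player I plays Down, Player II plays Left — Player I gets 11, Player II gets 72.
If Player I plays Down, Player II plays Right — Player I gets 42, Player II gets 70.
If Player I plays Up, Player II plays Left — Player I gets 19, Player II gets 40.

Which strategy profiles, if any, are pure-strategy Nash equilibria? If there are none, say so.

(Up, Left): Player II can switch to Right (40 → 56). Not NE.
(Up, Right): Player I gets 91, best alternative 42; Player II gets 56, best alternative 40. No profitable deviation — NE.
(Down, Left): Player I can switch to Up (11 → 19). Not NE.
(Down, Right): Player I can switch to Up (42 → 91). Not NE.

The unique pure-strategy Nash equilibrium is (Up, Right).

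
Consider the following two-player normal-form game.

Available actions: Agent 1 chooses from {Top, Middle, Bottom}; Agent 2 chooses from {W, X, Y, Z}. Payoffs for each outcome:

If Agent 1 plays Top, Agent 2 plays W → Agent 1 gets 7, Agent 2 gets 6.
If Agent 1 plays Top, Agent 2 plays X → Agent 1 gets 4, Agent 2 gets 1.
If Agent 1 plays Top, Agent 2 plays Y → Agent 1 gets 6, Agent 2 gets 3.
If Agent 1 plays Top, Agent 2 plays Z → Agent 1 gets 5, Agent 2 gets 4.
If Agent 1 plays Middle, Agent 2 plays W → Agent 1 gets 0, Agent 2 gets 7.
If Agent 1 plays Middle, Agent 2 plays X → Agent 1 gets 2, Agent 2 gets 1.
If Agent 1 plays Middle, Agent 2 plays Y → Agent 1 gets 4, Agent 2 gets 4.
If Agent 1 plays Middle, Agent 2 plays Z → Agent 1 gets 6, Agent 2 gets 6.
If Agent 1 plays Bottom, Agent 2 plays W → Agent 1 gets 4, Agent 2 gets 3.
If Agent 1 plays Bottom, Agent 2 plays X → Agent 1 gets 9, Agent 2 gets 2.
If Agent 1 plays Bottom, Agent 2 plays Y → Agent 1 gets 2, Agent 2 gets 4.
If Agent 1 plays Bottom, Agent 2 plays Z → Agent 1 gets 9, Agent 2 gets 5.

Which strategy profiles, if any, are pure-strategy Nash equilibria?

Pure-strategy Nash equilibria: (Top, W); (Bottom, Z)

(Top, W): Agent 1 gets 7, best alternative 4; Agent 2 gets 6, best alternative 4. No profitable deviation — NE.
(Top, X): Agent 1 can switch to Bottom (4 → 9). Not NE.
(Top, Y): Agent 2 can switch to W (3 → 6). Not NE.
(Top, Z): Agent 1 can switch to Middle (5 → 6). Not NE.
(Middle, W): Agent 1 can switch to Top (0 → 7). Not NE.
(Middle, X): Agent 1 can switch to Top (2 → 4). Not NE.
(Middle, Y): Agent 1 can switch to Top (4 → 6). Not NE.
(Bottom, Z): Agent 1 gets 9, best alternative 6; Agent 2 gets 5, best alternative 4. No profitable deviation — NE.
(The remaining 4 profiles each have a profitable deviation by the same check.)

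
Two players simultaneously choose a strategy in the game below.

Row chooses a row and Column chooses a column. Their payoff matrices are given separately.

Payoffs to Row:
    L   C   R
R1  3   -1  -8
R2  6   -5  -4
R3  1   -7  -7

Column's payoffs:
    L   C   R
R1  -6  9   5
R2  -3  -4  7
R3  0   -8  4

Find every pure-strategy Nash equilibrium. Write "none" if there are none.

Row against L: payoffs 3, 6, 1 → best response R2.
Row against C: payoffs -1, -5, -7 → best response R1.
Row against R: payoffs -8, -4, -7 → best response R2.
Column against R1: payoffs -6, 9, 5 → best response C.
Column against R2: payoffs -3, -4, 7 → best response R.
Column against R3: payoffs 0, -8, 4 → best response R.
Mutual best responses: (R1, C); (R2, R).

Pure-strategy Nash equilibria: (R1, C) and (R2, R)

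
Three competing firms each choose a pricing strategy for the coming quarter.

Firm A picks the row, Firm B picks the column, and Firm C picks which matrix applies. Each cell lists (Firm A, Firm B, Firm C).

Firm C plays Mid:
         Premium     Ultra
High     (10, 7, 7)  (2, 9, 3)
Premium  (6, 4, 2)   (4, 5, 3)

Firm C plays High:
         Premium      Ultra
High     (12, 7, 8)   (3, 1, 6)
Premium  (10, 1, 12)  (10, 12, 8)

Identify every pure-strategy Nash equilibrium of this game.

For each strategy profile, look for a profitable unilateral deviation.
(High, Premium, Mid): Firm B can switch to Ultra (7 → 9). Not NE.
(High, Premium, High): Firm A gets 12, best alternative 10; Firm B gets 7, best alternative 1; Firm C gets 8, best alternative 7. No profitable deviation — NE.
(High, Ultra, Mid): Firm A can switch to Premium (2 → 4). Not NE.
(High, Ultra, High): Firm A can switch to Premium (3 → 10). Not NE.
(Premium, Premium, Mid): Firm A can switch to High (6 → 10). Not NE.
(Premium, Premium, High): Firm A can switch to High (10 → 12). Not NE.
(Premium, Ultra, Mid): Firm C can switch to High (3 → 8). Not NE.
(Premium, Ultra, High): Firm A gets 10, best alternative 3; Firm B gets 12, best alternative 1; Firm C gets 8, best alternative 3. No profitable deviation — NE.

Pure-strategy Nash equilibria: (High, Premium, High); (Premium, Ultra, High)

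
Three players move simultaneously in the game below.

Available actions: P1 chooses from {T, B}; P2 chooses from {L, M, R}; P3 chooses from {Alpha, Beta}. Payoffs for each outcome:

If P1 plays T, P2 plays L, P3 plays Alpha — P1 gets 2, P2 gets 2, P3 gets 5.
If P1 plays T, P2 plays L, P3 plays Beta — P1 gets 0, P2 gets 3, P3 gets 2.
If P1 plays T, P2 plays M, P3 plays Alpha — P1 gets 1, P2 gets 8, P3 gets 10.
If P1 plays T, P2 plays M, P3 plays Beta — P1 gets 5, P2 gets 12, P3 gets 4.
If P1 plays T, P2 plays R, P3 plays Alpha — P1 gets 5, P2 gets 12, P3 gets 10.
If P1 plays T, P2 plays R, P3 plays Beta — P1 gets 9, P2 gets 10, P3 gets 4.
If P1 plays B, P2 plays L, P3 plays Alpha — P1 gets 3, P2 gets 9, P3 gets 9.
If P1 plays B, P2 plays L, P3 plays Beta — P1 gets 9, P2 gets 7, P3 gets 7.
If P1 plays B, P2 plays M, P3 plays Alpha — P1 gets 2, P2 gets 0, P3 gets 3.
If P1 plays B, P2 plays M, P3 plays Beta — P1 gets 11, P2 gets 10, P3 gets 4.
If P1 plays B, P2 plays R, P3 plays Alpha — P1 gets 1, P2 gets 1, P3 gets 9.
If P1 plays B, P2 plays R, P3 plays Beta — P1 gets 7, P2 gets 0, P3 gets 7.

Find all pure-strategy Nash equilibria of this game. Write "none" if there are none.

The pure Nash equilibria are (T, R, Alpha) and (B, L, Alpha) and (B, M, Beta).

(T, L, Alpha): P1 can switch to B (2 → 3). Not NE.
(T, L, Beta): P1 can switch to B (0 → 9). Not NE.
(T, M, Alpha): P1 can switch to B (1 → 2). Not NE.
(T, M, Beta): P1 can switch to B (5 → 11). Not NE.
(T, R, Alpha): P1 gets 5, best alternative 1; P2 gets 12, best alternative 8; P3 gets 10, best alternative 4. No profitable deviation — NE.
(T, R, Beta): P2 can switch to M (10 → 12). Not NE.
(B, L, Alpha): P1 gets 3, best alternative 2; P2 gets 9, best alternative 1; P3 gets 9, best alternative 7. No profitable deviation — NE.
(B, L, Beta): P2 can switch to M (7 → 10). Not NE.
(B, M, Alpha): P2 can switch to L (0 → 9). Not NE.
(B, M, Beta): P1 gets 11, best alternative 5; P2 gets 10, best alternative 7; P3 gets 4, best alternative 3. No profitable deviation — NE.
(B, R, Alpha): P1 can switch to T (1 → 5). Not NE.
(B, R, Beta): P1 can switch to T (7 → 9). Not NE.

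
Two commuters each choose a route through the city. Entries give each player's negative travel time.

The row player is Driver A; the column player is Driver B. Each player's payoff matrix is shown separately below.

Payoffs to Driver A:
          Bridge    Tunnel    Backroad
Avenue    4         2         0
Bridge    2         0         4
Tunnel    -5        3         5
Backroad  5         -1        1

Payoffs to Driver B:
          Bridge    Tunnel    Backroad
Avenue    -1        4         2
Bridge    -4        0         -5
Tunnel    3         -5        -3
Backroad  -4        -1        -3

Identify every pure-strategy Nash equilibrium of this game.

This game has no pure Nash equilibrium.

(Avenue, Bridge): Driver A can switch to Backroad (4 → 5). Not NE.
(Avenue, Tunnel): Driver A can switch to Tunnel (2 → 3). Not NE.
(Avenue, Backroad): Driver A can switch to Bridge (0 → 4). Not NE.
(Bridge, Bridge): Driver A can switch to Avenue (2 → 4). Not NE.
(Bridge, Tunnel): Driver A can switch to Avenue (0 → 2). Not NE.
(Bridge, Backroad): Driver A can switch to Tunnel (4 → 5). Not NE.
(Tunnel, Bridge): Driver A can switch to Avenue (-5 → 4). Not NE.
(Tunnel, Tunnel): Driver B can switch to Bridge (-5 → 3). Not NE.
(The remaining 4 profiles each have a profitable deviation by the same check.)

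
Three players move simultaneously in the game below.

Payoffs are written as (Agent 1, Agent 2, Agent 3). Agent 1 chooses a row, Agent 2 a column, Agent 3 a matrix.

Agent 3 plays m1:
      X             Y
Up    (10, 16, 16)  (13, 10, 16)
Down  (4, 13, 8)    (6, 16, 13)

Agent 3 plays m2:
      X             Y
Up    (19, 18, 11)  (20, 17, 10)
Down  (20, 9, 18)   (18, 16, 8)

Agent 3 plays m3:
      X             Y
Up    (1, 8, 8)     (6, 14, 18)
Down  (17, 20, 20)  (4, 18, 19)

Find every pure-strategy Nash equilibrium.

The pure Nash equilibria are (Up, X, m1); (Up, Y, m3); (Down, X, m3).

(Up, X, m1): Agent 1 gets 10, best alternative 4; Agent 2 gets 16, best alternative 10; Agent 3 gets 16, best alternative 11. No profitable deviation — NE.
(Up, X, m2): Agent 1 can switch to Down (19 → 20). Not NE.
(Up, X, m3): Agent 1 can switch to Down (1 → 17). Not NE.
(Up, Y, m1): Agent 2 can switch to X (10 → 16). Not NE.
(Up, Y, m2): Agent 2 can switch to X (17 → 18). Not NE.
(Up, Y, m3): Agent 1 gets 6, best alternative 4; Agent 2 gets 14, best alternative 8; Agent 3 gets 18, best alternative 16. No profitable deviation — NE.
(Down, X, m1): Agent 1 can switch to Up (4 → 10). Not NE.
(Down, X, m2): Agent 2 can switch to Y (9 → 16). Not NE.
(Down, X, m3): Agent 1 gets 17, best alternative 1; Agent 2 gets 20, best alternative 18; Agent 3 gets 20, best alternative 18. No profitable deviation — NE.
(The remaining 3 profiles each have a profitable deviation by the same check.)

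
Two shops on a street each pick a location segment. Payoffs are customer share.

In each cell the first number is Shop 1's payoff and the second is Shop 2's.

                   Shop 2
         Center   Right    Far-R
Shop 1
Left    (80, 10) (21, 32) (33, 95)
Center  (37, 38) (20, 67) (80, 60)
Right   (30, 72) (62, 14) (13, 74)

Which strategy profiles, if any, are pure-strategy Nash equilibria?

Shop 1 against Center: payoffs 80, 37, 30 → best response Left.
Shop 1 against Right: payoffs 21, 20, 62 → best response Right.
Shop 1 against Far-R: payoffs 33, 80, 13 → best response Center.
Shop 2 against Left: payoffs 10, 32, 95 → best response Far-R.
Shop 2 against Center: payoffs 38, 67, 60 → best response Right.
Shop 2 against Right: payoffs 72, 14, 74 → best response Far-R.
No profile is a mutual best response for all players.

No pure-strategy Nash equilibrium.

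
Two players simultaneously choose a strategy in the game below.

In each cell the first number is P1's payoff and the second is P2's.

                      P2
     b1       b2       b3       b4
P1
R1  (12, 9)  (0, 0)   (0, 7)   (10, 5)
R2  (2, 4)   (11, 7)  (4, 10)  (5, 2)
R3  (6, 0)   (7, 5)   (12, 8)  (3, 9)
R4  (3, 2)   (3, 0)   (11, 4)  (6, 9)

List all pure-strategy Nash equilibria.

Pure NE: (R1, b1)

P1 against b1: payoffs 12, 2, 6, 3 → best response R1.
P1 against b2: payoffs 0, 11, 7, 3 → best response R2.
P1 against b3: payoffs 0, 4, 12, 11 → best response R3.
P1 against b4: payoffs 10, 5, 3, 6 → best response R1.
P2 against R1: payoffs 9, 0, 7, 5 → best response b1.
P2 against R2: payoffs 4, 7, 10, 2 → best response b3.
P2 against R3: payoffs 0, 5, 8, 9 → best response b4.
P2 against R4: payoffs 2, 0, 4, 9 → best response b4.
Mutual best responses: (R1, b1).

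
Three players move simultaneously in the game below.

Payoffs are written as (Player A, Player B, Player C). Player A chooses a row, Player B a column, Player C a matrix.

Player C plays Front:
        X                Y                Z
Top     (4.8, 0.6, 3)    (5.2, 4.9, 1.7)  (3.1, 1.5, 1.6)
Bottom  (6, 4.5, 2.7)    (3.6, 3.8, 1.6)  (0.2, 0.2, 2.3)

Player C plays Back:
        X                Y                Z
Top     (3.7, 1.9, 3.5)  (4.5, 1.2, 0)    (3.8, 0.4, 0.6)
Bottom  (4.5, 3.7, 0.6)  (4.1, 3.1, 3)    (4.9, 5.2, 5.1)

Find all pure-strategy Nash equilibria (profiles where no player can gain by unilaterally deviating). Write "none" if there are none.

(Top, Y, Front), (Bottom, X, Front), (Bottom, Z, Back)

(Top, X, Front): Player A can switch to Bottom (4.8 → 6). Not NE.
(Top, X, Back): Player A can switch to Bottom (3.7 → 4.5). Not NE.
(Top, Y, Front): Player A gets 5.2, best alternative 3.6; Player B gets 4.9, best alternative 1.5; Player C gets 1.7, best alternative 0. No profitable deviation — NE.
(Top, Y, Back): Player B can switch to X (1.2 → 1.9). Not NE.
(Top, Z, Front): Player B can switch to Y (1.5 → 4.9). Not NE.
(Top, Z, Back): Player A can switch to Bottom (3.8 → 4.9). Not NE.
(Bottom, X, Front): Player A gets 6, best alternative 4.8; Player B gets 4.5, best alternative 3.8; Player C gets 2.7, best alternative 0.6. No profitable deviation — NE.
(Bottom, X, Back): Player B can switch to Z (3.7 → 5.2). Not NE.
(Bottom, Y, Front): Player A can switch to Top (3.6 → 5.2). Not NE.
(Bottom, Y, Back): Player A can switch to Top (4.1 → 4.5). Not NE.
(Bottom, Z, Front): Player A can switch to Top (0.2 → 3.1). Not NE.
(Bottom, Z, Back): Player A gets 4.9, best alternative 3.8; Player B gets 5.2, best alternative 3.7; Player C gets 5.1, best alternative 2.3. No profitable deviation — NE.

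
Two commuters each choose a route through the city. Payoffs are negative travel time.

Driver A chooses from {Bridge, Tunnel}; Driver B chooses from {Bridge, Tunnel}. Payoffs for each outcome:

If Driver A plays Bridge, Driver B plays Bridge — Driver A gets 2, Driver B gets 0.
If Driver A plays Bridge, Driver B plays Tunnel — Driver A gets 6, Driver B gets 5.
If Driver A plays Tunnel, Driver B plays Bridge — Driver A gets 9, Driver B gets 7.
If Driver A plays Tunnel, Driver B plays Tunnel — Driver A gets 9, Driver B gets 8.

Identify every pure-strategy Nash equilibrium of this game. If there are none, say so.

Driver A against Bridge: payoffs 2, 9 → best response Tunnel.
Driver A against Tunnel: payoffs 6, 9 → best response Tunnel.
Driver B against Bridge: payoffs 0, 5 → best response Tunnel.
Driver B against Tunnel: payoffs 7, 8 → best response Tunnel.
Mutual best responses: (Tunnel, Tunnel).

(Tunnel, Tunnel)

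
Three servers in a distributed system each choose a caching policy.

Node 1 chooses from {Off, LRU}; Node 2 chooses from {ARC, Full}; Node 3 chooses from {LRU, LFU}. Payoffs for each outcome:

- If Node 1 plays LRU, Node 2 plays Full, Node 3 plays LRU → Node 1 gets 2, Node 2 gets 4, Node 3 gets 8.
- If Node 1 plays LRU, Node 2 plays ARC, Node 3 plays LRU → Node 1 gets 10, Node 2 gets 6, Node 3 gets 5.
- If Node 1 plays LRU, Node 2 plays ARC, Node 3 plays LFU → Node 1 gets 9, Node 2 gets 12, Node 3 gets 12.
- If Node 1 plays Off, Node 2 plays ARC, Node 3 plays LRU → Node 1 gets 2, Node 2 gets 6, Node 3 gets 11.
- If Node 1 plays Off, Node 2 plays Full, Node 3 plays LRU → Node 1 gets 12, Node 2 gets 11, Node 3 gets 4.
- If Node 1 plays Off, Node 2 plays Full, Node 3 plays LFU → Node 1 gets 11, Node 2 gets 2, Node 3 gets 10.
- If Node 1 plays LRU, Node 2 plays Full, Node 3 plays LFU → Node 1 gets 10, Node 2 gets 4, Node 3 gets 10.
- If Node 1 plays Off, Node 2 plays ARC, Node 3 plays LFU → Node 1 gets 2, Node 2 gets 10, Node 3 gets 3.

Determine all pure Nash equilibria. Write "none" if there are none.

Pure NE: (LRU, ARC, LFU)

For each strategy profile, look for a profitable unilateral deviation.
(Off, ARC, LRU): Node 1 can switch to LRU (2 → 10). Not NE.
(Off, ARC, LFU): Node 1 can switch to LRU (2 → 9). Not NE.
(Off, Full, LRU): Node 3 can switch to LFU (4 → 10). Not NE.
(Off, Full, LFU): Node 2 can switch to ARC (2 → 10). Not NE.
(LRU, ARC, LRU): Node 3 can switch to LFU (5 → 12). Not NE.
(LRU, ARC, LFU): Node 1 gets 9, best alternative 2; Node 2 gets 12, best alternative 4; Node 3 gets 12, best alternative 5. No profitable deviation — NE.
(LRU, Full, LRU): Node 1 can switch to Off (2 → 12). Not NE.
(LRU, Full, LFU): Node 1 can switch to Off (10 → 11). Not NE.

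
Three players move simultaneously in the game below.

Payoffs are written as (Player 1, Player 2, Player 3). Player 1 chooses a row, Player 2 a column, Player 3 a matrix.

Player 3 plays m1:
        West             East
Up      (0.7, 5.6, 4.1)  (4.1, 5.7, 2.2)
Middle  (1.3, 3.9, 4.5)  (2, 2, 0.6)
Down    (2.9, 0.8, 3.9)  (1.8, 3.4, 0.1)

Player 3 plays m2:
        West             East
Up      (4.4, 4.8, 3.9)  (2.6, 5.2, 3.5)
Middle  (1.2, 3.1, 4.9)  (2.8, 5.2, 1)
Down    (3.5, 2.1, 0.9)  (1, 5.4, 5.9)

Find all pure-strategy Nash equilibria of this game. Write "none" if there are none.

Player 1 against (West, m1): payoffs 0.7, 1.3, 2.9 → best response Down.
Player 1 against (West, m2): payoffs 4.4, 1.2, 3.5 → best response Up.
Player 1 against (East, m1): payoffs 4.1, 2, 1.8 → best response Up.
Player 1 against (East, m2): payoffs 2.6, 2.8, 1 → best response Middle.
Player 2 against (Up, m1): payoffs 5.6, 5.7 → best response East.
Player 2 against (Up, m2): payoffs 4.8, 5.2 → best response East.
Player 2 against (Middle, m1): payoffs 3.9, 2 → best response West.
Player 2 against (Middle, m2): payoffs 3.1, 5.2 → best response East.
Player 2 against (Down, m1): payoffs 0.8, 3.4 → best response East.
Player 2 against (Down, m2): payoffs 2.1, 5.4 → best response East.
Player 3 against (Up, West): payoffs 4.1, 3.9 → best response m1.
Player 3 against (Up, East): payoffs 2.2, 3.5 → best response m2.
Player 3 against (Middle, West): payoffs 4.5, 4.9 → best response m2.
Player 3 against (Middle, East): payoffs 0.6, 1 → best response m2.
Player 3 against (Down, West): payoffs 3.9, 0.9 → best response m1.
Player 3 against (Down, East): payoffs 0.1, 5.9 → best response m2.
Mutual best responses: (Middle, East, m2).

(Middle, East, m2)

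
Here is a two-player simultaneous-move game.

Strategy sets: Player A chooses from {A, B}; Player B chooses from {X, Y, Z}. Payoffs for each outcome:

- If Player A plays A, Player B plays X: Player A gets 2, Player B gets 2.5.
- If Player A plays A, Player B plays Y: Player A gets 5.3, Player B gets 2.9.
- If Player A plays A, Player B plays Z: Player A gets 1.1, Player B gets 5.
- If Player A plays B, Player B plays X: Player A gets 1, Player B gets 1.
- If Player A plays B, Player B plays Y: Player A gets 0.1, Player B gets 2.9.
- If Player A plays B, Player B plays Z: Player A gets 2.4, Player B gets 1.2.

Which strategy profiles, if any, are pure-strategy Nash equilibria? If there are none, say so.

No pure-strategy Nash equilibrium.

(A, X): Player B can switch to Y (2.5 → 2.9). Not NE.
(A, Y): Player B can switch to Z (2.9 → 5). Not NE.
(A, Z): Player A can switch to B (1.1 → 2.4). Not NE.
(B, X): Player A can switch to A (1 → 2). Not NE.
(B, Y): Player A can switch to A (0.1 → 5.3). Not NE.
(B, Z): Player B can switch to Y (1.2 → 2.9). Not NE.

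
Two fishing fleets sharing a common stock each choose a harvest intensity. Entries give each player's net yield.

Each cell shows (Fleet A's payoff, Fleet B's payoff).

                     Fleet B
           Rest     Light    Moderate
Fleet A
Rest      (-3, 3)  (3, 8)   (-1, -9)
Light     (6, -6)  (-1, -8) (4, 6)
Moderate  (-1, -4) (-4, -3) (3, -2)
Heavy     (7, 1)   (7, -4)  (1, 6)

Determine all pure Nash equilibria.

The unique pure-strategy Nash equilibrium is (Light, Moderate).

Fleet A against Rest: payoffs -3, 6, -1, 7 → best response Heavy.
Fleet A against Light: payoffs 3, -1, -4, 7 → best response Heavy.
Fleet A against Moderate: payoffs -1, 4, 3, 1 → best response Light.
Fleet B against Rest: payoffs 3, 8, -9 → best response Light.
Fleet B against Light: payoffs -6, -8, 6 → best response Moderate.
Fleet B against Moderate: payoffs -4, -3, -2 → best response Moderate.
Fleet B against Heavy: payoffs 1, -4, 6 → best response Moderate.
Mutual best responses: (Light, Moderate).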